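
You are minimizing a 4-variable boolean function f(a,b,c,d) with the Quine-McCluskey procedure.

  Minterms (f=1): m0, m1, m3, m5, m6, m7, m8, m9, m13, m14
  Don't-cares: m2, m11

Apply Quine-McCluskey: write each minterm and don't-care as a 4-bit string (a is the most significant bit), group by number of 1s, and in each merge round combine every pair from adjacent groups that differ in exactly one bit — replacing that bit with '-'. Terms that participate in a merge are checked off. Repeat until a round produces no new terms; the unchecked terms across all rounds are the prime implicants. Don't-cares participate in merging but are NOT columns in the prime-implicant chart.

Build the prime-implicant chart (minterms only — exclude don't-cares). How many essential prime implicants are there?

3

[col 0] 0000*, 0001*, 0010*, 0011*, 0101*, 0110*, 0111*, 1000*, 1001*, 1011*, 1101*, 1110*
[col 1] -000*, -001*, -011*, -101*, -110, 0-01*, 0-10*, 0-11*, 00-0*, 00-1*, 000-*, 001-*, 01-1*, 011-*, 1-01*, 10-1*, 100-*
[col 2] --01, -0-1, -00-, 0--1, 0-1-, 00--
Prime implicants: --01, -0-1, -00-, -110, 0--1, 0-1-, 00--
PI chart (minterm → PIs covering it):
  0 | -00-,00--
  1 | --01,-0-1,-00-,0--1,00--
  3 | -0-1,0--1,0-1-,00--
  5 | --01,0--1
  6 | -110,0-1-
  7 | 0--1,0-1-
  8 | -00-  (sole → essential)
  9 | --01,-0-1,-00-
  13 | --01  (sole → essential)
  14 | -110  (sole → essential)
Essential prime implicants: --01, -00-, -110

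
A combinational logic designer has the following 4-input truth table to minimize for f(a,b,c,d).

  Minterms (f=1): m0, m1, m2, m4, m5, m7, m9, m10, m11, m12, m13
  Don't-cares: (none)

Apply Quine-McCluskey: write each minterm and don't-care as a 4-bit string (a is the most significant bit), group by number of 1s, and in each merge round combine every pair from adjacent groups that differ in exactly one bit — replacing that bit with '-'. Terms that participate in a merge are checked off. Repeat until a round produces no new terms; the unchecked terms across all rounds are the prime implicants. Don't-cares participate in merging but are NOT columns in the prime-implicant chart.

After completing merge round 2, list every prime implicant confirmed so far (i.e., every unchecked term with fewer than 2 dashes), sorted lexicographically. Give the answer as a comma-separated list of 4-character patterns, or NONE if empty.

size-2^0 implicants → 0000(✓)  0001(✓)  0010(✓)  0100(✓)  0101(✓)  0111(✓)  1001(✓)  1010(✓)  1011(✓)  1100(✓)  1101(✓)
size-2^1 implicants → -001(✓)  -010  -100(✓)  -101(✓)  0-00(✓)  0-01(✓)  00-0  000-(✓)  01-1  010-(✓)  1-01(✓)  10-1  101-  110-(✓)
size-2^2 implicants → --01  -10-  0-0-
Unchecked terms (primes): --01, -010, -10-, 0-0-, 00-0, 01-1, 10-1, 101-

-010, 00-0, 01-1, 10-1, 101-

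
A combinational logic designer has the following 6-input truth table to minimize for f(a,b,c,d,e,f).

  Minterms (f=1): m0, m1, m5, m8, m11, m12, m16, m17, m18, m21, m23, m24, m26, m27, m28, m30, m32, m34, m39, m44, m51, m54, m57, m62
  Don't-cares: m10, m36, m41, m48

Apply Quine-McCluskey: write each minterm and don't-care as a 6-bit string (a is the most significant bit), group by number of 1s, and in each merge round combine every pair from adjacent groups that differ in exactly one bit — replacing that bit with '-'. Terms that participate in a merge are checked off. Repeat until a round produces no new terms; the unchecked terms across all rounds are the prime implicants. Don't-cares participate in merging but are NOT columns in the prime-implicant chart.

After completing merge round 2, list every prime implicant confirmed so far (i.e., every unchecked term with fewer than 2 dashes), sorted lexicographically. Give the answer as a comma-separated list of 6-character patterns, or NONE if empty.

-01100, -11110, 0101-1, 1-1001, 10-100, 100-00, 1000-0, 100111, 11-110, 110011

[col 0] 000000*, 000001*, 000101*, 001000*, 001010*, 001011*, 001100*, 010000*, 010001*, 010010*, 010101*, 010111*, 011000*, 011010*, 011011*, 011100*, 011110*, 100000*, 100010*, 100100*, 100111, 101001*, 101100*, 110000*, 110011, 110110*, 111001*, 111110*
[col 1] -00000*, -01100, -10000*, -11110, 0-0000*, 0-0001*, 0-0101*, 0-1000*, 0-1010*, 0-1011*, 0-1100*, 00-000*, 000-01*, 00000-*, 001-00*, 0010-0*, 00101-*, 01-000*, 01-010*, 010-01*, 0100-0*, 01000-*, 0101-1, 011-00*, 011-10*, 0110-0*, 01101-*, 0111-0*, 1-0000*, 1-1001, 10-100, 100-00, 1000-0, 11-110
[col 2] --0000, 0--000, 0-0-01, 0-000-, 0-1-00, 0-10-0, 0-101-, 01-0-0, 011--0
Prime implicants: --0000, -01100, -11110, 0--000, 0-0-01, 0-000-, 0-1-00, 0-10-0, 0-101-, 01-0-0, 0101-1, 011--0, 1-1001, 10-100, 100-00, 1000-0, 100111, 11-110, 110011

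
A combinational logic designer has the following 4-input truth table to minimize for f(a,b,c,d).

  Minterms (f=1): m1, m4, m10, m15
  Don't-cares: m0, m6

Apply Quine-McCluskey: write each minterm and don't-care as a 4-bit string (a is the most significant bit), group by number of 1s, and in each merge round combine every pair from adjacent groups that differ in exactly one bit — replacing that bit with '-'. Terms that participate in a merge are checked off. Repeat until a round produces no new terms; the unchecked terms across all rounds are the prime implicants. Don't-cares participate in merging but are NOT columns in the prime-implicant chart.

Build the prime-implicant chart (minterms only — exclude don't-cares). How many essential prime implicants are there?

3

Round 0: 0000✓ 0001✓ 0100✓ 0110✓ 1010 1111
Round 1: 0-00 000- 01-0
PIs = {0-00, 000-, 01-0, 1010, 1111}
Coverage chart:
  m1: 000- ←essential
  m4: 0-00,01-0
  m10: 1010 ←essential
  m15: 1111 ←essential
Essential: 000-, 1010, 1111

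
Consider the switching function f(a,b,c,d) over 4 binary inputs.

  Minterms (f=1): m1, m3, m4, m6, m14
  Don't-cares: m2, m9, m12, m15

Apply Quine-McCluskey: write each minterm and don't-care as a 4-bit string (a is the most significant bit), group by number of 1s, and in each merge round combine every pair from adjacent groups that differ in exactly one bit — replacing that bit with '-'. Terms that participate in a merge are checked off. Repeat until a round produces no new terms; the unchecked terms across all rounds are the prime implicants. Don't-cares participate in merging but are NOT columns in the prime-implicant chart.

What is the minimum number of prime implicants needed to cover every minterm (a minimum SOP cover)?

2

Round 0: 0001✓ 0010✓ 0011✓ 0100✓ 0110✓ 1001✓ 1100✓ 1110✓ 1111✓
Round 1: -001 -100✓ -110✓ 0-10 00-1 001- 01-0✓ 11-0✓ 111-
Round 2: -1-0
PIs = {-001, -1-0, 0-10, 00-1, 001-, 111-}
Coverage chart:
  m1: -001,00-1
  m3: 00-1,001-
  m4: -1-0 ←essential
  m6: -1-0,0-10
  m14: -1-0,111-
Essential: -1-0
Petrick residual → 00-1
Min cover (2 terms): bd' + a'b'd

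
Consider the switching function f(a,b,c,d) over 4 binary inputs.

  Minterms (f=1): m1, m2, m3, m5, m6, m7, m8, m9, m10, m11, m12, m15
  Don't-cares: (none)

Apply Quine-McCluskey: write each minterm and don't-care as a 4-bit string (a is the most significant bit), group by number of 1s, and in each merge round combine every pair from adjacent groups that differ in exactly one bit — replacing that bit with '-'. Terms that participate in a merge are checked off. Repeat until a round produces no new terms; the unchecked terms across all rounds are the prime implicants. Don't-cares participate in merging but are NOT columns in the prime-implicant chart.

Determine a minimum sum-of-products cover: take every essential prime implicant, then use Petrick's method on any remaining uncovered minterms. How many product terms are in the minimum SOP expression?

5

[col 0] 0001*, 0010*, 0011*, 0101*, 0110*, 0111*, 1000*, 1001*, 1010*, 1011*, 1100*, 1111*
[col 1] -001*, -010*, -011*, -111*, 0-01*, 0-10*, 0-11*, 00-1*, 001-*, 01-1*, 011-*, 1-00, 1-11*, 10-0*, 10-1*, 100-*, 101-*
[col 2] --11, -0-1, -01-, 0--1, 0-1-, 10--
Prime implicants: --11, -0-1, -01-, 0--1, 0-1-, 1-00, 10--
PI chart (minterm → PIs covering it):
  1 | -0-1,0--1
  2 | -01-,0-1-
  3 | --11,-0-1,-01-,0--1,0-1-
  5 | 0--1  (sole → essential)
  6 | 0-1-  (sole → essential)
  7 | --11,0--1,0-1-
  8 | 1-00,10--
  9 | -0-1,10--
  10 | -01-,10--
  11 | --11,-0-1,-01-,10--
  12 | 1-00  (sole → essential)
  15 | --11  (sole → essential)
Essential prime implicants: --11, 0--1, 0-1-, 1-00
Petrick residual → 10--
Minimum SOP uses 5 PIs: cd + a'd + a'c + ac'd' + ab'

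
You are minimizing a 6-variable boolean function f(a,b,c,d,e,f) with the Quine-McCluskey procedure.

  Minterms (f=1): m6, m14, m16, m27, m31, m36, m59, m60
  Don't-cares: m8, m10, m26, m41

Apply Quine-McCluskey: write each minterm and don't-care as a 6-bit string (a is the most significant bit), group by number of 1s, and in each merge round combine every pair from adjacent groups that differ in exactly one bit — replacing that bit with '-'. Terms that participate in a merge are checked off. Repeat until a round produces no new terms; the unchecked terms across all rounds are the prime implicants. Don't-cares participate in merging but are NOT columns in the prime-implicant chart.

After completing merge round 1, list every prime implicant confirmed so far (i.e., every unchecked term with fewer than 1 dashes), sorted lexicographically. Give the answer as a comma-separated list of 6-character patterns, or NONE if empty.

[col 0] 000110*, 001000*, 001010*, 001110*, 010000, 011010*, 011011*, 011111*, 100100, 101001, 111011*, 111100
[col 1] -11011, 0-1010, 00-110, 001-10, 0010-0, 011-11, 01101-
Prime implicants: -11011, 0-1010, 00-110, 001-10, 0010-0, 010000, 011-11, 01101-, 100100, 101001, 111100

010000, 100100, 101001, 111100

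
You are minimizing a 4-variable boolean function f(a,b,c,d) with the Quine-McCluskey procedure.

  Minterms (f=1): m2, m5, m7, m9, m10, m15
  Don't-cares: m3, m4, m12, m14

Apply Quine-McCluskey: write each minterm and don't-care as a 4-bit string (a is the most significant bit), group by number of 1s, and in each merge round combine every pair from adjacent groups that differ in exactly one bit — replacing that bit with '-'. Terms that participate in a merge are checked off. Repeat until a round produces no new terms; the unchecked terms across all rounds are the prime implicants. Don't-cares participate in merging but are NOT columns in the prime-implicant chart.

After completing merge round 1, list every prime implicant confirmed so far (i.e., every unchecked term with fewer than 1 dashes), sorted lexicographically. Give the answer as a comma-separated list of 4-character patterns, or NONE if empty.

1001

size-2^0 implicants → 0010(✓)  0011(✓)  0100(✓)  0101(✓)  0111(✓)  1001  1010(✓)  1100(✓)  1110(✓)  1111(✓)
size-2^1 implicants → -010  -100  -111  0-11  001-  01-1  010-  1-10  11-0  111-
Unchecked terms (primes): -010, -100, -111, 0-11, 001-, 01-1, 010-, 1-10, 1001, 11-0, 111-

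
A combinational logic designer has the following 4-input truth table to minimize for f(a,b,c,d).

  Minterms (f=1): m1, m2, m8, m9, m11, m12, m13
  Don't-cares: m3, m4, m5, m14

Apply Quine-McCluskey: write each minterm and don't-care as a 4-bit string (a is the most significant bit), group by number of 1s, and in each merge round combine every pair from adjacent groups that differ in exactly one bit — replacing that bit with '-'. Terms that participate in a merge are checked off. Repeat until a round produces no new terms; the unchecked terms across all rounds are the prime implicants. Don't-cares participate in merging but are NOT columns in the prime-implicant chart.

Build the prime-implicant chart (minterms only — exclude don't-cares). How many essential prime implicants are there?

3

Round 0: 0001✓ 0010✓ 0011✓ 0100✓ 0101✓ 1000✓ 1001✓ 1011✓ 1100✓ 1101✓ 1110✓
Round 1: -001✓ -011✓ -100✓ -101✓ 0-01✓ 00-1✓ 001- 010-✓ 1-00✓ 1-01✓ 10-1✓ 100-✓ 11-0 110-✓
Round 2: --01 -0-1 -10- 1-0-
PIs = {--01, -0-1, -10-, 001-, 1-0-, 11-0}
Coverage chart:
  m1: --01,-0-1
  m2: 001- ←essential
  m8: 1-0- ←essential
  m9: --01,-0-1,1-0-
  m11: -0-1 ←essential
  m12: -10-,1-0-,11-0
  m13: --01,-10-,1-0-
Essential: -0-1, 001-, 1-0-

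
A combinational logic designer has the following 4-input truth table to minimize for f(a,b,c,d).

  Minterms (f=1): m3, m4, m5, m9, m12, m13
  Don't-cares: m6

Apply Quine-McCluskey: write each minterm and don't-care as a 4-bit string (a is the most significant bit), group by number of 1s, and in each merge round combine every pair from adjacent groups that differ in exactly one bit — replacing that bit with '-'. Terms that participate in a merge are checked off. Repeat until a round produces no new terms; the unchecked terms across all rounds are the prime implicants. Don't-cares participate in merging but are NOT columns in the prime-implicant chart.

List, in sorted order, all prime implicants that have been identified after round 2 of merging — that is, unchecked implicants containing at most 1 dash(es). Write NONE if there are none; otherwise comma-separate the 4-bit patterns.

size-2^0 implicants → 0011  0100(✓)  0101(✓)  0110(✓)  1001(✓)  1100(✓)  1101(✓)
size-2^1 implicants → -100(✓)  -101(✓)  01-0  010-(✓)  1-01  110-(✓)
size-2^2 implicants → -10-
Unchecked terms (primes): -10-, 0011, 01-0, 1-01

0011, 01-0, 1-01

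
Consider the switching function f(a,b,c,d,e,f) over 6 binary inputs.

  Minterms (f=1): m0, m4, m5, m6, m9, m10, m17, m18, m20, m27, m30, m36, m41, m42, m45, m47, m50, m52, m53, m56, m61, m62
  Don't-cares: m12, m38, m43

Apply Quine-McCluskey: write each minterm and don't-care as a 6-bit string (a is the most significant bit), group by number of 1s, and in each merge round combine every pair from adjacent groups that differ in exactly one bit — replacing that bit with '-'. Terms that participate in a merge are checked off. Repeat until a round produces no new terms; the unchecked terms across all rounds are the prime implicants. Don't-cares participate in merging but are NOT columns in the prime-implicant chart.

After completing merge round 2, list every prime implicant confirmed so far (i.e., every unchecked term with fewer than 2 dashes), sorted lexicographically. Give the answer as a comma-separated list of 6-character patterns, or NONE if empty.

[col 0] 000000*, 000100*, 000101*, 000110*, 001001*, 001010*, 001100*, 010001, 010010*, 010100*, 011011, 011110*, 100100*, 100110*, 101001*, 101010*, 101011*, 101101*, 101111*, 110010*, 110100*, 110101*, 111000, 111101*, 111110*
[col 1] -00100*, -00110*, -01001, -01010, -10010, -10100*, -11110, 0-0100*, 00-100, 000-00, 0001-0*, 00010-, 1-0100*, 1-1101, 1001-0*, 101-01*, 101-11*, 1010-1*, 10101-, 1011-1*, 11-101, 11010-
[col 2] --0100, -001-0, 101--1
Prime implicants: --0100, -001-0, -01001, -01010, -10010, -11110, 00-100, 000-00, 00010-, 010001, 011011, 1-1101, 101--1, 10101-, 11-101, 11010-, 111000

-01001, -01010, -10010, -11110, 00-100, 000-00, 00010-, 010001, 011011, 1-1101, 10101-, 11-101, 11010-, 111000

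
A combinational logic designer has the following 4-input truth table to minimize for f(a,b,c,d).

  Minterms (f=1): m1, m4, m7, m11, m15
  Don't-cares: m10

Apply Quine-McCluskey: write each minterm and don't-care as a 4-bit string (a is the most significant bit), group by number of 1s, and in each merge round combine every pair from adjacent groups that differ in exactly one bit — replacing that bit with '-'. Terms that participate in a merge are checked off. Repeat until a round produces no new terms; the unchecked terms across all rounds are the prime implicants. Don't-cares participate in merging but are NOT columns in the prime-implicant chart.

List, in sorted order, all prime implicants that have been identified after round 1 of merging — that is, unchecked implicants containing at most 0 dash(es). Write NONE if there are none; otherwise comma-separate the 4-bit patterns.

0001, 0100

size-2^0 implicants → 0001  0100  0111(✓)  1010(✓)  1011(✓)  1111(✓)
size-2^1 implicants → -111  1-11  101-
Unchecked terms (primes): -111, 0001, 0100, 1-11, 101-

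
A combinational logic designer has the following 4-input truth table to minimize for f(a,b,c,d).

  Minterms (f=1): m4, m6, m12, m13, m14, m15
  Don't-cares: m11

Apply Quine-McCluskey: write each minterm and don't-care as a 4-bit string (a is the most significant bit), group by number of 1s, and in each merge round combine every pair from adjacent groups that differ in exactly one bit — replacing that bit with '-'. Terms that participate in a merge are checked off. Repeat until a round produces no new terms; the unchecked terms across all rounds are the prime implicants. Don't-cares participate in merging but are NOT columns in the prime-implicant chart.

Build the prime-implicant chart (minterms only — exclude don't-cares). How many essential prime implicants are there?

Round 0: 0100✓ 0110✓ 1011✓ 1100✓ 1101✓ 1110✓ 1111✓
Round 1: -100✓ -110✓ 01-0✓ 1-11 11-0✓ 11-1✓ 110-✓ 111-✓
Round 2: -1-0 11--
PIs = {-1-0, 1-11, 11--}
Coverage chart:
  m4: -1-0 ←essential
  m6: -1-0 ←essential
  m12: -1-0,11--
  m13: 11-- ←essential
  m14: -1-0,11--
  m15: 1-11,11--
Essential: -1-0, 11--

2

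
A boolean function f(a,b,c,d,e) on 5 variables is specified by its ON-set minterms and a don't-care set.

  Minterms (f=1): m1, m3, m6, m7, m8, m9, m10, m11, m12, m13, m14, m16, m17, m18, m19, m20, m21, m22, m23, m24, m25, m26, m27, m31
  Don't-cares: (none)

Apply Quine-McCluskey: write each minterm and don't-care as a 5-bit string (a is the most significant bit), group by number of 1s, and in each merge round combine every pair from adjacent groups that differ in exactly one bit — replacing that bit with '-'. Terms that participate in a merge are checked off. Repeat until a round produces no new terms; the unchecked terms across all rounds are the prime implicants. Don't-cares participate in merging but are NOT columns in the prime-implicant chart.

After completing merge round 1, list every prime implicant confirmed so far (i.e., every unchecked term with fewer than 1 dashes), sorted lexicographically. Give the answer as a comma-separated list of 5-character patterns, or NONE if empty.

NONE

size-2^0 implicants → 00001(✓)  00011(✓)  00110(✓)  00111(✓)  01000(✓)  01001(✓)  01010(✓)  01011(✓)  01100(✓)  01101(✓)  01110(✓)  10000(✓)  10001(✓)  10010(✓)  10011(✓)  10100(✓)  10101(✓)  10110(✓)  10111(✓)  11000(✓)  11001(✓)  11010(✓)  11011(✓)  11111(✓)
size-2^1 implicants → -0001(✓)  -0011(✓)  -0110(✓)  -0111(✓)  -1000(✓)  -1001(✓)  -1010(✓)  -1011(✓)  0-001(✓)  0-011(✓)  0-110  00-11(✓)  000-1(✓)  0011-(✓)  01-00(✓)  01-01(✓)  01-10(✓)  010-0(✓)  010-1(✓)  0100-(✓)  0101-(✓)  011-0(✓)  0110-(✓)  1-000(✓)  1-001(✓)  1-010(✓)  1-011(✓)  1-111(✓)  10-00(✓)  10-01(✓)  10-10(✓)  10-11(✓)  100-0(✓)  100-1(✓)  1000-(✓)  1001-(✓)  101-0(✓)  101-1(✓)  1010-(✓)  1011-(✓)  11-11(✓)  110-0(✓)  110-1(✓)  1100-(✓)  1101-(✓)
size-2^2 implicants → --001(✓)  --011(✓)  -0-11  -00-1(✓)  -011-  -10-0(✓)  -10-1(✓)  -100-(✓)  -101-(✓)  0-0-1(✓)  01--0  01-0-  010--(✓)  1--11  1-0-0(✓)  1-0-1(✓)  1-00-(✓)  1-01-(✓)  10--0(✓)  10--1(✓)  10-0-(✓)  10-1-(✓)  100--(✓)  101--(✓)  110--(✓)
size-2^3 implicants → --0-1  -10--  1-0--  10---
Unchecked terms (primes): --0-1, -0-11, -011-, -10--, 0-110, 01--0, 01-0-, 1--11, 1-0--, 10---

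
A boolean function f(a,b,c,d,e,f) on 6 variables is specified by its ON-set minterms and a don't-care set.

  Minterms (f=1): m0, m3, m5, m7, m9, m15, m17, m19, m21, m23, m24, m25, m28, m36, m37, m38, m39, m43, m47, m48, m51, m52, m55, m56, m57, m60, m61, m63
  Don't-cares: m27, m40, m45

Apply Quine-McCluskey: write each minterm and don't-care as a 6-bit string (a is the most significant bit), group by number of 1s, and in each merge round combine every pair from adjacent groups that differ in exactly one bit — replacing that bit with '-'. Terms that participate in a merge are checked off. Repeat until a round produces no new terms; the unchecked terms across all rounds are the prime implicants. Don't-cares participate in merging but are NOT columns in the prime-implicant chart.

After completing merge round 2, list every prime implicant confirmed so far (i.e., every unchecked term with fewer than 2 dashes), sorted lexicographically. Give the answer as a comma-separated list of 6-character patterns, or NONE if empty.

Round 0: 000000 000011✓ 000101✓ 000111✓ 001001✓ 001111✓ 010001✓ 010011✓ 010101✓ 010111✓ 011000✓ 011001✓ 011011✓ 011100✓ 100100✓ 100101✓ 100110✓ 100111✓ 101000✓ 101011✓ 101101✓ 101111✓ 110000✓ 110011✓ 110100✓ 110111✓ 111000✓ 111001✓ 111100✓ 111101✓ 111111✓
Round 1: -00101✓ -00111✓ -01111✓ -10011✓ -10111✓ -11000✓ -11001✓ -11100✓ 0-0011✓ 0-0101✓ 0-0111✓ 0-1001 00-111✓ 000-11✓ 0001-1✓ 01-001✓ 01-011✓ 010-01✓ 010-11✓ 0100-1✓ 0101-1✓ 011-00✓ 0110-1✓ 01100-✓ 1-0100 1-0111✓ 1-1000 1-1101✓ 1-1111✓ 10-101✓ 10-111✓ 1001-0✓ 1001-1✓ 10010-✓ 10011-✓ 101-11 1011-1✓ 11-000✓ 11-100✓ 11-111✓ 110-00✓ 110-11✓ 111-00✓ 111-01✓ 11100-✓ 1111-1✓ 11110-✓
Round 2: --0111 -0-111 -001-1 -10-11 -11-00 -1100- 0-0-11 0-01-1 01-0-1 010--1 1--111 1-11-1 10-1-1 1001-- 11--00 111-0-
PIs = {--0111, -0-111, -001-1, -10-11, -11-00, -1100-, 0-0-11, 0-01-1, 0-1001, 000000, 01-0-1, 010--1, 1--111, 1-0100, 1-1000, 1-11-1, 10-1-1, 1001--, 101-11, 11--00, 111-0-}

0-1001, 000000, 1-0100, 1-1000, 101-11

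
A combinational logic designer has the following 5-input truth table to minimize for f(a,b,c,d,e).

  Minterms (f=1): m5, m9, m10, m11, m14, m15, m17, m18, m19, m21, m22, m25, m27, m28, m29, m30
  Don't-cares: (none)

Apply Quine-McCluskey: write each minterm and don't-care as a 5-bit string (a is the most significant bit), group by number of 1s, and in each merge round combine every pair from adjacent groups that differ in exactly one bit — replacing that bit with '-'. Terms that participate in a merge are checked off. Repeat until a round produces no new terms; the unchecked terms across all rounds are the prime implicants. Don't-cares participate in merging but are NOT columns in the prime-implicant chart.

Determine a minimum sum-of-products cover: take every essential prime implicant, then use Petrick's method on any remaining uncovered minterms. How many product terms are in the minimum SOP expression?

7

[col 0] 00101*, 01001*, 01010*, 01011*, 01110*, 01111*, 10001*, 10010*, 10011*, 10101*, 10110*, 11001*, 11011*, 11100*, 11101*, 11110*
[col 1] -0101, -1001*, -1011*, -1110, 01-10*, 01-11*, 010-1*, 0101-*, 0111-*, 1-001*, 1-011*, 1-101*, 1-110, 10-01*, 10-10, 100-1*, 1001-, 11-01*, 110-1*, 111-0, 1110-
[col 2] -10-1, 01-1-, 1--01, 1-0-1
Prime implicants: -0101, -10-1, -1110, 01-1-, 1--01, 1-0-1, 1-110, 10-10, 1001-, 111-0, 1110-
PI chart (minterm → PIs covering it):
  5 | -0101  (sole → essential)
  9 | -10-1  (sole → essential)
  10 | 01-1-  (sole → essential)
  11 | -10-1,01-1-
  14 | -1110,01-1-
  15 | 01-1-  (sole → essential)
  17 | 1--01,1-0-1
  18 | 10-10,1001-
  19 | 1-0-1,1001-
  21 | -0101,1--01
  22 | 1-110,10-10
  25 | -10-1,1--01,1-0-1
  27 | -10-1,1-0-1
  28 | 111-0,1110-
  29 | 1--01,1110-
  30 | -1110,1-110,111-0
Essential prime implicants: -0101, -10-1, 01-1-
Petrick residual → -1110, 1-0-1, 10-10, 1110-
Minimum SOP uses 7 PIs: b'cd'e + bc'e + bcde' + a'bd + ac'e + ab'de' + abcd'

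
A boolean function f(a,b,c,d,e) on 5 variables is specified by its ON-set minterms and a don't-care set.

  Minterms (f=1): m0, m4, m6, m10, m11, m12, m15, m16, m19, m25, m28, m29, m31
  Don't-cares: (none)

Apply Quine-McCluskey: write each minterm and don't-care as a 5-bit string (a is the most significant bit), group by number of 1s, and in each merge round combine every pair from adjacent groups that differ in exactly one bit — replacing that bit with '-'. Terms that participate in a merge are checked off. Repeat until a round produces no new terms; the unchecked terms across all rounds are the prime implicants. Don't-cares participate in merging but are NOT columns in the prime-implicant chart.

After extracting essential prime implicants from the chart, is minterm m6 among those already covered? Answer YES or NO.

Round 0: 00000✓ 00100✓ 00110✓ 01010✓ 01011✓ 01100✓ 01111✓ 10000✓ 10011 11001✓ 11100✓ 11101✓ 11111✓
Round 1: -0000 -1100 -1111 0-100 00-00 001-0 01-11 0101- 11-01 111-1 1110-
PIs = {-0000, -1100, -1111, 0-100, 00-00, 001-0, 01-11, 0101-, 10011, 11-01, 111-1, 1110-}
Coverage chart:
  m0: -0000,00-00
  m4: 0-100,00-00,001-0
  m6: 001-0 ←essential
  m10: 0101- ←essential
  m11: 01-11,0101-
  m12: -1100,0-100
  m15: -1111,01-11
  m16: -0000 ←essential
  m19: 10011 ←essential
  m25: 11-01 ←essential
  m28: -1100,1110-
  m29: 11-01,111-1,1110-
  m31: -1111,111-1
Essential: -0000, 001-0, 0101-, 10011, 11-01

YES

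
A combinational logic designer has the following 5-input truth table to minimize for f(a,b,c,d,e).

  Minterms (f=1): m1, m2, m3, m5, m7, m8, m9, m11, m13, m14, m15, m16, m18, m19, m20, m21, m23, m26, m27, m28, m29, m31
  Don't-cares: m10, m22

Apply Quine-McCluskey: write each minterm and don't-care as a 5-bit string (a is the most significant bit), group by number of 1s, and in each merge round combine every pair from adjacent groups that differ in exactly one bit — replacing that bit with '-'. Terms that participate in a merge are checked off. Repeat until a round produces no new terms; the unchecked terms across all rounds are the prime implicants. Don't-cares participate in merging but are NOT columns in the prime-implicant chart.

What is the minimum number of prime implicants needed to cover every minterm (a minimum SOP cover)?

7

[col 0] 00001*, 00010*, 00011*, 00101*, 00111*, 01000*, 01001*, 01010*, 01011*, 01101*, 01110*, 01111*, 10000*, 10010*, 10011*, 10100*, 10101*, 10110*, 10111*, 11010*, 11011*, 11100*, 11101*, 11111*
[col 1] -0010*, -0011*, -0101*, -0111*, -1010*, -1011*, -1101*, -1111*, 0-001*, 0-010*, 0-011*, 0-101*, 0-111*, 00-01*, 00-11*, 000-1*, 0001-*, 001-1*, 01-01*, 01-10*, 01-11*, 010-0*, 010-1*, 0100-*, 0101-*, 011-1*, 0111-*, 1-010*, 1-011*, 1-100*, 1-101*, 1-111*, 10-00*, 10-10*, 10-11*, 100-0*, 1001-*, 101-0*, 101-1*, 1010-*, 1011-*, 11-11*, 1101-*, 111-1*, 1110-*
[col 2] --010*, --011*, --101*, --111*, -0-11*, -001-*, -01-1*, -1-11*, -101-*, -11-1*, 0--01*, 0--11*, 0-0-1*, 0-01-*, 0-1-1*, 00--1*, 01--1*, 01-1-, 010--, 1--11*, 1-01-*, 1-1-1*, 1-10-, 10--0, 10-1-, 101--
[col 3] ---11, --01-, --1-1, 0---1
Prime implicants: ---11, --01-, --1-1, 0---1, 01-1-, 010--, 1-10-, 10--0, 10-1-, 101--
PI chart (minterm → PIs covering it):
  1 | 0---1  (sole → essential)
  2 | --01-  (sole → essential)
  3 | ---11,--01-,0---1
  5 | --1-1,0---1
  7 | ---11,--1-1,0---1
  8 | 010--  (sole → essential)
  9 | 0---1,010--
  11 | ---11,--01-,0---1,01-1-,010--
  13 | --1-1,0---1
  14 | 01-1-  (sole → essential)
  15 | ---11,--1-1,0---1,01-1-
  16 | 10--0  (sole → essential)
  18 | --01-,10--0,10-1-
  19 | ---11,--01-,10-1-
  20 | 1-10-,10--0,101--
  21 | --1-1,1-10-,101--
  23 | ---11,--1-1,10-1-,101--
  26 | --01-  (sole → essential)
  27 | ---11,--01-
  28 | 1-10-  (sole → essential)
  29 | --1-1,1-10-
  31 | ---11,--1-1
Essential prime implicants: --01-, 0---1, 01-1-, 010--, 1-10-, 10--0
Petrick residual → ---11
Minimum SOP uses 7 PIs: de + c'd + a'e + a'bd + a'bc' + acd' + ab'e'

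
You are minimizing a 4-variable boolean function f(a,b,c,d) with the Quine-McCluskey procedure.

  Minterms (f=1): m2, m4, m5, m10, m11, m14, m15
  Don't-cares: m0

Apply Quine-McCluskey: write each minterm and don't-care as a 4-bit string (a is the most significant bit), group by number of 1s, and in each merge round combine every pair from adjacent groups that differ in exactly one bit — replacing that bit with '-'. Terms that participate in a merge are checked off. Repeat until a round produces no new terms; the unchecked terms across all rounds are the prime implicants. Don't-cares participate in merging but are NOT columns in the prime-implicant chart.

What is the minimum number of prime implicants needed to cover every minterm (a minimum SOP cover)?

3

size-2^0 implicants → 0000(✓)  0010(✓)  0100(✓)  0101(✓)  1010(✓)  1011(✓)  1110(✓)  1111(✓)
size-2^1 implicants → -010  0-00  00-0  010-  1-10(✓)  1-11(✓)  101-(✓)  111-(✓)
size-2^2 implicants → 1-1-
Unchecked terms (primes): -010, 0-00, 00-0, 010-, 1-1-
Minterm coverage:
  m2 ⊆ -010,00-0
  m4 ⊆ 0-00,010-
  m5 ⊆ 010- [E]
  m10 ⊆ -010,1-1-
  m11 ⊆ 1-1- [E]
  m14 ⊆ 1-1- [E]
  m15 ⊆ 1-1- [E]
E = {010-, 1-1-}
Petrick residual → -010
Cover = b'cd' + a'bc' + ac  |cover|=3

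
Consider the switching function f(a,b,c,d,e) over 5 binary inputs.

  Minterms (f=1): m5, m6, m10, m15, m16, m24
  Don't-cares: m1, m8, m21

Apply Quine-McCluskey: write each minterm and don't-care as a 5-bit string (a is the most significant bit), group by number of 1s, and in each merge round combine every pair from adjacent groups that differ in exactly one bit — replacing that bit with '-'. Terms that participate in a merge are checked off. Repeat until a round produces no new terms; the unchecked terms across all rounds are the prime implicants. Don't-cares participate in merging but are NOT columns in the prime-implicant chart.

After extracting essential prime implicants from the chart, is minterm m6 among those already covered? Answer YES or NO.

size-2^0 implicants → 00001(✓)  00101(✓)  00110  01000(✓)  01010(✓)  01111  10000(✓)  10101(✓)  11000(✓)
size-2^1 implicants → -0101  -1000  00-01  010-0  1-000
Unchecked terms (primes): -0101, -1000, 00-01, 00110, 010-0, 01111, 1-000
Minterm coverage:
  m5 ⊆ -0101,00-01
  m6 ⊆ 00110 [E]
  m10 ⊆ 010-0 [E]
  m15 ⊆ 01111 [E]
  m16 ⊆ 1-000 [E]
  m24 ⊆ -1000,1-000
E = {00110, 010-0, 01111, 1-000}

YES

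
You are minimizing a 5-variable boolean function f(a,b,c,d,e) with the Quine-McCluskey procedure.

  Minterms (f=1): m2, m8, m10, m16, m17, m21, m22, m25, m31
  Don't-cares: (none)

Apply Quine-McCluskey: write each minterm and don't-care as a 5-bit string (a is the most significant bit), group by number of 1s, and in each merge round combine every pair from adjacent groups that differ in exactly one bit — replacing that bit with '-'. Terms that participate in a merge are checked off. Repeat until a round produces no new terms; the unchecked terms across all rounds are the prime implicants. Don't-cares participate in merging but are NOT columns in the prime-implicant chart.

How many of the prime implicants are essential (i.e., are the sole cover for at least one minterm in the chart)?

Round 0: 00010✓ 01000✓ 01010✓ 10000✓ 10001✓ 10101✓ 10110 11001✓ 11111
Round 1: 0-010 010-0 1-001 10-01 1000-
PIs = {0-010, 010-0, 1-001, 10-01, 1000-, 10110, 11111}
Coverage chart:
  m2: 0-010 ←essential
  m8: 010-0 ←essential
  m10: 0-010,010-0
  m16: 1000- ←essential
  m17: 1-001,10-01,1000-
  m21: 10-01 ←essential
  m22: 10110 ←essential
  m25: 1-001 ←essential
  m31: 11111 ←essential
Essential: 0-010, 010-0, 1-001, 10-01, 1000-, 10110, 11111

7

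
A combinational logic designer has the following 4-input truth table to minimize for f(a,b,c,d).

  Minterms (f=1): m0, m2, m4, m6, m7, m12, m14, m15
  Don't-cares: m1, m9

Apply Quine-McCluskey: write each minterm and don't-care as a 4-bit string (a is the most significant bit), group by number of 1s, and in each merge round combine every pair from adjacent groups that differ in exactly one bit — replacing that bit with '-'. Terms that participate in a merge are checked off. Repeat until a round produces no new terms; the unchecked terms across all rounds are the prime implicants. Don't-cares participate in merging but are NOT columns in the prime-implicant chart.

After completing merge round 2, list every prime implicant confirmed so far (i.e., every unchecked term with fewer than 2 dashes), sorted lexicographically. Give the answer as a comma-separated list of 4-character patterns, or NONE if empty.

-001, 000-

[col 0] 0000*, 0001*, 0010*, 0100*, 0110*, 0111*, 1001*, 1100*, 1110*, 1111*
[col 1] -001, -100*, -110*, -111*, 0-00*, 0-10*, 00-0*, 000-, 01-0*, 011-*, 11-0*, 111-*
[col 2] -1-0, -11-, 0--0
Prime implicants: -001, -1-0, -11-, 0--0, 000-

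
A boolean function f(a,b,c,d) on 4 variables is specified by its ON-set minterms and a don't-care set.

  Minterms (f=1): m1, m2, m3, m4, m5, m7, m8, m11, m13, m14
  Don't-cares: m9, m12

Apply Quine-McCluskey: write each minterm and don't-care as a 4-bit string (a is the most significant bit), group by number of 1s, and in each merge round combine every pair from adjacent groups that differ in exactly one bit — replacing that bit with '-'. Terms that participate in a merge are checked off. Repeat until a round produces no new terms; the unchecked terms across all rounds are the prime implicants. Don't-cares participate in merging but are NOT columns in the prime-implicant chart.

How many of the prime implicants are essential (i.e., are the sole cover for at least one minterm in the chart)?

6

Round 0: 0001✓ 0010✓ 0011✓ 0100✓ 0101✓ 0111✓ 1000✓ 1001✓ 1011✓ 1100✓ 1101✓ 1110✓
Round 1: -001✓ -011✓ -100✓ -101✓ 0-01✓ 0-11✓ 00-1✓ 001- 01-1✓ 010-✓ 1-00✓ 1-01✓ 10-1✓ 100-✓ 11-0 110-✓
Round 2: --01 -0-1 -10- 0--1 1-0-
PIs = {--01, -0-1, -10-, 0--1, 001-, 1-0-, 11-0}
Coverage chart:
  m1: --01,-0-1,0--1
  m2: 001- ←essential
  m3: -0-1,0--1,001-
  m4: -10- ←essential
  m5: --01,-10-,0--1
  m7: 0--1 ←essential
  m8: 1-0- ←essential
  m11: -0-1 ←essential
  m13: --01,-10-,1-0-
  m14: 11-0 ←essential
Essential: -0-1, -10-, 0--1, 001-, 1-0-, 11-0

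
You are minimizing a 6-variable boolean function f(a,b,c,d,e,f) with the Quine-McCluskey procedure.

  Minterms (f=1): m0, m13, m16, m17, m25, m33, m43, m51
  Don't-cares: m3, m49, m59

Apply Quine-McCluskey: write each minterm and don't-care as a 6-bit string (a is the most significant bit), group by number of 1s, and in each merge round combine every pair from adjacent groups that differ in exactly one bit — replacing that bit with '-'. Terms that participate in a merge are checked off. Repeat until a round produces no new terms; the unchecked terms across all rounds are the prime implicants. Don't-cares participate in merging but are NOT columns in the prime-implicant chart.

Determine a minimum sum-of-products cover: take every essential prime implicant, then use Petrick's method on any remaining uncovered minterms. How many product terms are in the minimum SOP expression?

[col 0] 000000*, 000011, 001101, 010000*, 010001*, 011001*, 100001*, 101011*, 110001*, 110011*, 111011*
[col 1] -10001, 0-0000, 01-001, 01000-, 1-0001, 1-1011, 11-011, 1100-1
Prime implicants: -10001, 0-0000, 000011, 001101, 01-001, 01000-, 1-0001, 1-1011, 11-011, 1100-1
PI chart (minterm → PIs covering it):
  0 | 0-0000  (sole → essential)
  13 | 001101  (sole → essential)
  16 | 0-0000,01000-
  17 | -10001,01-001,01000-
  25 | 01-001  (sole → essential)
  33 | 1-0001  (sole → essential)
  43 | 1-1011  (sole → essential)
  51 | 11-011,1100-1
Essential prime implicants: 0-0000, 001101, 01-001, 1-0001, 1-1011
Petrick residual → 11-011
Minimum SOP uses 6 PIs: a'c'd'e'f' + a'b'cde'f + a'bd'e'f + ac'd'e'f + acd'ef + abd'ef

6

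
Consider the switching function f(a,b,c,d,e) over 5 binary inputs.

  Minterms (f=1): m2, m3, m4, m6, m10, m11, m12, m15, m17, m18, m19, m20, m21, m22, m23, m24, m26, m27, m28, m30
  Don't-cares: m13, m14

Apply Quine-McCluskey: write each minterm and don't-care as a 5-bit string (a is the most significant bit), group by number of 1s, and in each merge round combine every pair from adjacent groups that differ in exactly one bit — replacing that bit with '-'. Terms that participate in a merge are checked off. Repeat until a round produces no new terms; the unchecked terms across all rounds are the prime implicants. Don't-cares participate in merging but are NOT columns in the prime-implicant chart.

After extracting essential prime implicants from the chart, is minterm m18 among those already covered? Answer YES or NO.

Round 0: 00010✓ 00011✓ 00100✓ 00110✓ 01010✓ 01011✓ 01100✓ 01101✓ 01110✓ 01111✓ 10001✓ 10010✓ 10011✓ 10100✓ 10101✓ 10110✓ 10111✓ 11000✓ 11010✓ 11011✓ 11100✓ 11110✓
Round 1: -0010✓ -0011✓ -0100✓ -0110✓ -1010✓ -1011✓ -1100✓ -1110✓ 0-010✓ 0-011✓ 0-100✓ 0-110✓ 00-10✓ 0001-✓ 001-0✓ 01-10✓ 01-11✓ 0101-✓ 011-0✓ 011-1✓ 0110-✓ 0111-✓ 1-010✓ 1-011✓ 1-100✓ 1-110✓ 10-01✓ 10-10✓ 10-11✓ 100-1✓ 1001-✓ 101-0✓ 101-1✓ 1010-✓ 1011-✓ 11-00✓ 11-10✓ 110-0✓ 1101-✓ 111-0✓
Round 2: --010✓ --011✓ --100✓ --110✓ -0-10✓ -001-✓ -01-0✓ -1-10✓ -101-✓ -11-0✓ 0--10✓ 0-01-✓ 0-1-0✓ 01-1- 011-- 1--10✓ 1-01-✓ 1-1-0✓ 10--1 10-1- 101-- 11--0
Round 3: ---10 --01- --1-0
PIs = {---10, --01-, --1-0, 01-1-, 011--, 10--1, 10-1-, 101--, 11--0}
Coverage chart:
  m2: ---10,--01-
  m3: --01- ←essential
  m4: --1-0 ←essential
  m6: ---10,--1-0
  m10: ---10,--01-,01-1-
  m11: --01-,01-1-
  m12: --1-0,011--
  m15: 01-1-,011--
  m17: 10--1 ←essential
  m18: ---10,--01-,10-1-
  m19: --01-,10--1,10-1-
  m20: --1-0,101--
  m21: 10--1,101--
  m22: ---10,--1-0,10-1-,101--
  m23: 10--1,10-1-,101--
  m24: 11--0 ←essential
  m26: ---10,--01-,11--0
  m27: --01- ←essential
  m28: --1-0,11--0
  m30: ---10,--1-0,11--0
Essential: --01-, --1-0, 10--1, 11--0

YES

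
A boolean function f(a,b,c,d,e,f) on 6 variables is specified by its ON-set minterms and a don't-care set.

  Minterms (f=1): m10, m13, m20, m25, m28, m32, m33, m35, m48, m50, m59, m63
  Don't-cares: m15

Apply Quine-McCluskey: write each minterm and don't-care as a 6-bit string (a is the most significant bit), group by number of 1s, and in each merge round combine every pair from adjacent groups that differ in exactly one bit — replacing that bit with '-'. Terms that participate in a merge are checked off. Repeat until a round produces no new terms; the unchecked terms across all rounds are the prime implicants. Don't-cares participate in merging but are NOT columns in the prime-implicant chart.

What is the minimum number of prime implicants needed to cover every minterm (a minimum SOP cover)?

Round 0: 001010 001101✓ 001111✓ 010100✓ 011001 011100✓ 100000✓ 100001✓ 100011✓ 110000✓ 110010✓ 111011✓ 111111✓
Round 1: 0011-1 01-100 1-0000 1000-1 10000- 1100-0 111-11
PIs = {001010, 0011-1, 01-100, 011001, 1-0000, 1000-1, 10000-, 1100-0, 111-11}
Coverage chart:
  m10: 001010 ←essential
  m13: 0011-1 ←essential
  m20: 01-100 ←essential
  m25: 011001 ←essential
  m28: 01-100 ←essential
  m32: 1-0000,10000-
  m33: 1000-1,10000-
  m35: 1000-1 ←essential
  m48: 1-0000,1100-0
  m50: 1100-0 ←essential
  m59: 111-11 ←essential
  m63: 111-11 ←essential
Essential: 001010, 0011-1, 01-100, 011001, 1000-1, 1100-0, 111-11
Petrick residual → 1-0000
Min cover (8 terms): a'b'cd'ef' + a'b'cdf + a'bde'f' + a'bcd'e'f + ac'd'e'f' + ab'c'd'f + abc'd'f' + abcef

8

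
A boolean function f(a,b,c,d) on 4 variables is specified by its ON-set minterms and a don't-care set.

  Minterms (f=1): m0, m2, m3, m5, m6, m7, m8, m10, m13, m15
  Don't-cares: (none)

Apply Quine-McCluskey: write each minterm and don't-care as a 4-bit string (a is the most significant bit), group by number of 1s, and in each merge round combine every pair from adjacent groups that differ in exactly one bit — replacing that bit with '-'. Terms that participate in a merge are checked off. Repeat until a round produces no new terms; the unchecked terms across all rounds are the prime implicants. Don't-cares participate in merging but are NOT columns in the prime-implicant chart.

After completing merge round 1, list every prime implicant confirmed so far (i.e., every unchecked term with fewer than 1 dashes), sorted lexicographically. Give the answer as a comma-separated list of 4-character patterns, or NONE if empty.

size-2^0 implicants → 0000(✓)  0010(✓)  0011(✓)  0101(✓)  0110(✓)  0111(✓)  1000(✓)  1010(✓)  1101(✓)  1111(✓)
size-2^1 implicants → -000(✓)  -010(✓)  -101(✓)  -111(✓)  0-10(✓)  0-11(✓)  00-0(✓)  001-(✓)  01-1(✓)  011-(✓)  10-0(✓)  11-1(✓)
size-2^2 implicants → -0-0  -1-1  0-1-
Unchecked terms (primes): -0-0, -1-1, 0-1-

NONE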